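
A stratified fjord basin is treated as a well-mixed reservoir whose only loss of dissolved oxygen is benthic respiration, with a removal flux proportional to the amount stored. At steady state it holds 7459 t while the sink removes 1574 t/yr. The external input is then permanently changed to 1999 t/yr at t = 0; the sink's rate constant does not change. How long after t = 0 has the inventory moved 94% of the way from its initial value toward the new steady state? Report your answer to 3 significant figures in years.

13.3 yr

τ = M₀/F₀ = 7459/1574 = 4.739 yr.
The remaining gap fraction is e^(−t/τ); 94% covered ⇒ e^(−t/τ) = 0.0600.
t = −τ ln(0.0600) = 4.739 × 2.813 = 13.33 yr.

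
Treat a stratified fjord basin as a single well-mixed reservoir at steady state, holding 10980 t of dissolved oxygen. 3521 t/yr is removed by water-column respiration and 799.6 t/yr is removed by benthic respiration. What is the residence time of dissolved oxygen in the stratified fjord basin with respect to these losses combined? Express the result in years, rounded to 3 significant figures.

Total removal = 3521 + 799.6 = 4320.6 t/yr.
τ = M / ΣF_out = 10980 / 4320.6 = 2.541 yr.

2.54 yr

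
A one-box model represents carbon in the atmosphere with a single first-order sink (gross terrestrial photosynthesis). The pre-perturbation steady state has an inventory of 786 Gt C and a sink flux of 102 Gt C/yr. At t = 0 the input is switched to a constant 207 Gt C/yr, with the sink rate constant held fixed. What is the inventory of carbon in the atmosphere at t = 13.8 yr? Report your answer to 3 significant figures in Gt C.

1460 Gt C

The sink rate constant is k = F₀/M₀ = 102/786 = 0.1298 yr⁻¹.
Solving dM/dt = F₁ − kM with M(0) = M₀ gives M(t) = F₁/k + (M₀ − F₁/k)·e^(−kt).
F₁/k = 207/0.1298 = 1595.1 Gt C; kt = 0.1298 × 13.8 = 1.791, e^(−kt) = 0.1668.
M(13.8) = 1595.1 + (786 − 1595.1) × 0.1668 = 1595.1 − 135.0 = 1460.1 Gt C.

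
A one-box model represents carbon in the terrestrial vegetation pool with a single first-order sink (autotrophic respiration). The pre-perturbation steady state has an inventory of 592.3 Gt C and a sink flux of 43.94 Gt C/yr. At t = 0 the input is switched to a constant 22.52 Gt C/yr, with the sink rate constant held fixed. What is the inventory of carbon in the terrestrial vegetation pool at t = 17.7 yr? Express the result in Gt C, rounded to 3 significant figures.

The sink rate constant is k = F₀/M₀ = 43.94/592.3 = 0.07419 yr⁻¹.
Solving dM/dt = F₁ − kM with M(0) = M₀ gives M(t) = F₁/k + (M₀ − F₁/k)·e^(−kt).
F₁/k = 22.52/0.07419 = 303.56 Gt C; kt = 0.07419 × 17.7 = 1.313, e^(−kt) = 0.2690.
M(17.7) = 303.56 + (592.3 − 303.56) × 0.2690 = 303.56 + 77.67 = 381.23 Gt C.

381 Gt C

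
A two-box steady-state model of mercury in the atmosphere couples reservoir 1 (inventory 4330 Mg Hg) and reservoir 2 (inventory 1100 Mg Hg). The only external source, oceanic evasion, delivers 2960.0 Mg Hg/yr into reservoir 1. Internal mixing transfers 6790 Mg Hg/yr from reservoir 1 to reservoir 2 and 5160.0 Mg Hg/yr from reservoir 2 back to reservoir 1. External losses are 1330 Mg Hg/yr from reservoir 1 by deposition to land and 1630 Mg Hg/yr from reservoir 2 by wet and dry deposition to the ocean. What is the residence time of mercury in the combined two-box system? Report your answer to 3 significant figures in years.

For the system as a whole, the A↔B exchange is internal and contributes nothing to the throughput; only the external sinks remove mass.
M_total = 4330 + 1100 = 5430.0 Mg Hg.
ΣF_external_out = 1330 + 1630 = 2960.0 Mg Hg/yr.
τ = M_total / ΣF_ext = 5430.0 / 2960.0 = 1.834 yr.

1.83 yr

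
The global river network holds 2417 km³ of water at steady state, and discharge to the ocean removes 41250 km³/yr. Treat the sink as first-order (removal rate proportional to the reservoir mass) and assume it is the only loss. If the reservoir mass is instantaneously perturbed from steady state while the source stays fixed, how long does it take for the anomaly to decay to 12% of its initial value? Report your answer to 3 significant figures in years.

0.124 yr

For a linear reservoir the anomaly decays as exp(−t/τ) with τ = M/F = 2417/41250 = 0.05859 yr.
exp(−t/τ) = 0.12 ⇒ t = −τ ln(0.12) = 0.05859 × 2.120 = 0.1242 yr.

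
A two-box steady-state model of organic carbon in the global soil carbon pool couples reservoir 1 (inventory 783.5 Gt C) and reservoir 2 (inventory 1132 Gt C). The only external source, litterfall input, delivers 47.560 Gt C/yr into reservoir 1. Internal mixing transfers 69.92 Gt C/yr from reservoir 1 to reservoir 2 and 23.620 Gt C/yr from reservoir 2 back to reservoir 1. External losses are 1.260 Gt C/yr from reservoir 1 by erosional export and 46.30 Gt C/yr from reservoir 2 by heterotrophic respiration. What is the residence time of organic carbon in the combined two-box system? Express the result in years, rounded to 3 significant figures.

40.3 yr

Treat the two boxes together as one reservoir: the mixing fluxes between them are internal recycling, so τ = ΣM / Σ(external losses).
M_total = 783.5 + 1132 = 1915.5 Gt C.
ΣF_external_out = 1.260 + 46.30 = 47.560 Gt C/yr.
τ = M_total / ΣF_ext = 1915.5 / 47.560 = 40.28 yr.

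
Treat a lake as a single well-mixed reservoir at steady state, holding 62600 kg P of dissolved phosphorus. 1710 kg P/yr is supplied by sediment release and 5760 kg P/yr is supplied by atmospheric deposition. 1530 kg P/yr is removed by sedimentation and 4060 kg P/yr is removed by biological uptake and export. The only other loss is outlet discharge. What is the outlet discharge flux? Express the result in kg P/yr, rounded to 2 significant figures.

At steady state ΣF_in = ΣF_out.
ΣF_in = 1710 + 5760 = 7470.0 kg P/yr.
Outlet discharge flux = ΣF_in − (1530 + 4060) = 7470.0 − 5590 = 1880 kg P/yr.

1900 kg P/yr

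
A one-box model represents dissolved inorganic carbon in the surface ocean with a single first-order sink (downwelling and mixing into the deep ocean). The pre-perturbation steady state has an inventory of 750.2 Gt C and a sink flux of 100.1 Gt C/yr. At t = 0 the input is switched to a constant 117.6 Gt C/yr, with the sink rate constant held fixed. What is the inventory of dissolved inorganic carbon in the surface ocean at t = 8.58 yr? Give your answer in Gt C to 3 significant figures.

840 Gt C

Residence time τ = M₀/F₀ = 7.495 yr. The eventual steady state is M_∞ = M₀·(F₁/F₀) = 750.2 × 117.6/100.1 = 881.35 Gt C.
The anomaly ΔM(t) = M(t) − M_∞ decays as ΔM₀·e^(−t/τ) with ΔM₀ = 750.2 − 881.35 = −131.2 Gt C.
At t = 8.58 yr, e^(−t/τ) = e^(−1.145) = 0.3183, so ΔM = −41.74 Gt C and M = 881.35 − 41.74 = 839.61 Gt C.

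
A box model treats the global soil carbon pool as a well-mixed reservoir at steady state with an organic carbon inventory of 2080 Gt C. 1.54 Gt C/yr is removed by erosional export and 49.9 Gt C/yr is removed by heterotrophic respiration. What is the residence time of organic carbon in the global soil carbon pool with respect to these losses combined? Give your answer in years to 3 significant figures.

40.4 yr

Total removal = 1.540 + 49.90 = 51.440 Gt C/yr.
τ = M / ΣF_out = 2080 / 51.440 = 40.44 yr.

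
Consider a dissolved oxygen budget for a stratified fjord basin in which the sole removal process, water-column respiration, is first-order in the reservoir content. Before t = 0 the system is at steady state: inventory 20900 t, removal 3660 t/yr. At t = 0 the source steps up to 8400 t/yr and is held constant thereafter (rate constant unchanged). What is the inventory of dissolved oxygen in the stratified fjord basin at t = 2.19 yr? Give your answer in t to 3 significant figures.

The sink rate constant is k = F₀/M₀ = 3660/20900 = 0.1751 yr⁻¹.
Solving dM/dt = F₁ − kM with M(0) = M₀ gives M(t) = F₁/k + (M₀ − F₁/k)·e^(−kt).
F₁/k = 8400/0.1751 = 47967 t; kt = 0.1751 × 2.19 = 0.3835, e^(−kt) = 0.6815.
M(2.19) = 47967 + (20900 − 47967) × 0.6815 = 47967 − 18450 = 29522 t.

29500 t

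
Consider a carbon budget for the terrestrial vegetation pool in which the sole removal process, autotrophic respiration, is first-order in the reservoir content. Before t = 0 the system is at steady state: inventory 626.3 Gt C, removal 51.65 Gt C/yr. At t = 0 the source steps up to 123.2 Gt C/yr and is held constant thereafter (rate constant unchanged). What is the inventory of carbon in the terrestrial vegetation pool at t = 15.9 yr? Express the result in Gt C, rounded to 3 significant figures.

The sink rate constant is k = F₀/M₀ = 51.65/626.3 = 0.08247 yr⁻¹.
Solving dM/dt = F₁ − kM with M(0) = M₀ gives M(t) = F₁/k + (M₀ − F₁/k)·e^(−kt).
F₁/k = 123.2/0.08247 = 1493.9 Gt C; kt = 0.08247 × 15.9 = 1.311, e^(−kt) = 0.2695.
M(15.9) = 1493.9 + (626.3 − 1493.9) × 0.2695 = 1493.9 − 233.8 = 1260.1 Gt C.

1260 Gt C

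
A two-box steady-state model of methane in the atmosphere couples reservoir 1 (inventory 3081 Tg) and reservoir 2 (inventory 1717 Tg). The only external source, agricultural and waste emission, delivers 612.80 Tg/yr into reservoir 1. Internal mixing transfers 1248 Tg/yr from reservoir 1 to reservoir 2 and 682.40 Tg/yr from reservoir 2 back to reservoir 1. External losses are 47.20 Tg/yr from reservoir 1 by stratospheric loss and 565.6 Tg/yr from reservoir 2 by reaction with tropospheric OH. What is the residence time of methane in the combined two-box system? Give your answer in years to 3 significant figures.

Residence time in the combined system uses the total inventory and the total *external* removal — internal exchanges between the two boxes cancel.
M_total = 3081 + 1717 = 4798.0 Tg.
ΣF_external_out = 47.20 + 565.6 = 612.80 Tg/yr.
τ = M_total / ΣF_ext = 4798.0 / 612.80 = 7.830 yr.

7.83 yr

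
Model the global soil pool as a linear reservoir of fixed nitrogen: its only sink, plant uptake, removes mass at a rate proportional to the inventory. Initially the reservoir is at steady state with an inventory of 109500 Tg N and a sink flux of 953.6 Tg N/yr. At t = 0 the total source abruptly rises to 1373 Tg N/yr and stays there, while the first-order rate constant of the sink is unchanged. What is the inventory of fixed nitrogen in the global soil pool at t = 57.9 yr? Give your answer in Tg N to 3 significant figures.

129000 Tg N

The sink rate constant is k = F₀/M₀ = 953.6/109500 = 0.008709 yr⁻¹.
Solving dM/dt = F₁ − kM with M(0) = M₀ gives M(t) = F₁/k + (M₀ − F₁/k)·e^(−kt).
F₁/k = 1373/0.008709 = 157660 Tg N; kt = 0.008709 × 57.9 = 0.5042, e^(−kt) = 0.6040.
M(57.9) = 157660 + (109500 − 157660) × 0.6040 = 157660 − 29090 = 128570 Tg N.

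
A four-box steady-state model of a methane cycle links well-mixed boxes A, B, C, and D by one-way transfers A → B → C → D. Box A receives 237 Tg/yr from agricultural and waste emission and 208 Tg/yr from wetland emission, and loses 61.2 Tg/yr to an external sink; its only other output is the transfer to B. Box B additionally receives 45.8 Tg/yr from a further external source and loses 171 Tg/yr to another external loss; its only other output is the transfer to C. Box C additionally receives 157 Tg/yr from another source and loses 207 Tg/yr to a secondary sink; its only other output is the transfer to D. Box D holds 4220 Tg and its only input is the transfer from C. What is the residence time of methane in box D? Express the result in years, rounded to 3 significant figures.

Box A: F(A→B) = (237 + 208) − 61.2 = 383.80 Tg/yr.
Box B: F(B→C) = (383.80 + 45.8) − 171 = 258.60 Tg/yr.
Box C: F(C→D) = (258.60 + 157) − 207 = 208.60 Tg/yr.
Box D throughput = its input = 208.60 Tg/yr; τ = 4220 / 208.60 = 20.23 yr.

20.2 yr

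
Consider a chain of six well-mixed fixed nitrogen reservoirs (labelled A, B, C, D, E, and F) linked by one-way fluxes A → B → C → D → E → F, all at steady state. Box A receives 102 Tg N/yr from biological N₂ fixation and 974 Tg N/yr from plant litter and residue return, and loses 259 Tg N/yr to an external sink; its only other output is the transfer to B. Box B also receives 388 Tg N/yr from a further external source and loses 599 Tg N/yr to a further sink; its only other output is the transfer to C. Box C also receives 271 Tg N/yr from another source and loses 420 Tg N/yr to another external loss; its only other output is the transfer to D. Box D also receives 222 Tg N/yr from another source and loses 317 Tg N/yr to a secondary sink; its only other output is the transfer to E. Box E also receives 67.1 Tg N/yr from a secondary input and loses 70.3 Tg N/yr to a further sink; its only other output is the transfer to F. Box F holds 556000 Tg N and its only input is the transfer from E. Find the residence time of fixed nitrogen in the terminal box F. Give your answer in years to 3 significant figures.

1550 yr

Box A: F(A→B) = (102 + 974) − 259 = 817.00 Tg N/yr.
Box B: F(B→C) = (817.00 + 388) − 599 = 606.00 Tg N/yr.
Box C: F(C→D) = (606.00 + 271) − 420 = 457.00 Tg N/yr.
Box D: F(D→E) = (457.00 + 222) − 317 = 362.00 Tg N/yr.
Box E: F(E→F) = (362.00 + 67.1) − 70.3 = 358.80 Tg N/yr.
Box F throughput = its input = 358.80 Tg N/yr; τ = 556000 / 358.80 = 1550 yr.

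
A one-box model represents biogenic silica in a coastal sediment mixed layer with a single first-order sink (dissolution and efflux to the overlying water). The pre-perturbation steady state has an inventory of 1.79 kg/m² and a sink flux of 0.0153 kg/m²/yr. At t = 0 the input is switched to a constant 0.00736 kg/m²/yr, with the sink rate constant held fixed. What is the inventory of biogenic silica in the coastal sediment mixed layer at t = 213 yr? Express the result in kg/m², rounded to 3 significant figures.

1.01 kg/m²

τ = M₀/F₀ = 1.79/0.0153 = 117.0 yr; rate constant k = 1/τ.
New steady state M_∞ = F₁/k = F₁·τ = 0.00736 × 117.0 = 0.86107 kg/m².
M(t) = M_∞ + (M₀ − M_∞)·e^(−t/τ); t/τ = 213/117.0 = 1.821, so e^(−t/τ) = 0.1619.
M(t) = 0.86107 + 0.9289 × 0.1619 = 1.0115 kg/m².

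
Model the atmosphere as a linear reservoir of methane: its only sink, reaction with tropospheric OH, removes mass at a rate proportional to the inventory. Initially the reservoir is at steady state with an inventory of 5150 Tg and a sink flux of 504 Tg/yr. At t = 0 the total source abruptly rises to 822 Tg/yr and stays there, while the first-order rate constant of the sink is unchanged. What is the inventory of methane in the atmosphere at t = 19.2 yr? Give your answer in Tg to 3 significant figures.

Residence time τ = M₀/F₀ = 10.22 yr. The eventual steady state is M_∞ = M₀·(F₁/F₀) = 5150 × 822/504 = 8399.4 Tg.
The anomaly ΔM(t) = M(t) − M_∞ decays as ΔM₀·e^(−t/τ) with ΔM₀ = 5150 − 8399.4 = −3249 Tg.
At t = 19.2 yr, e^(−t/τ) = e^(−1.879) = 0.1527, so ΔM = −496.3 Tg and M = 8399.4 − 496.3 = 7903.1 Tg.

7900 Tg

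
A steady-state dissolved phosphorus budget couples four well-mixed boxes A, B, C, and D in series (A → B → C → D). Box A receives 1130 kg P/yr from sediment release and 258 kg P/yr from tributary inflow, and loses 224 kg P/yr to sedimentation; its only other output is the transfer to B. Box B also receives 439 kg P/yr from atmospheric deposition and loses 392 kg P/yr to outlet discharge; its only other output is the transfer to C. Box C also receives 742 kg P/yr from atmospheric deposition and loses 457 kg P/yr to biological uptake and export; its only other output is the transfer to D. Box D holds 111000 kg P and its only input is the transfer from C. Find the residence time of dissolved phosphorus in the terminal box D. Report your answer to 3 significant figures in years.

74.2 yr

Box A: F(A→B) = (1130 + 258) − 224 = 1164.0 kg P/yr.
Box B: F(B→C) = (1164.0 + 439) − 392 = 1211.0 kg P/yr.
Box C: F(C→D) = (1211.0 + 742) − 457 = 1496.0 kg P/yr.
Box D throughput = its input = 1496.0 kg P/yr; τ = 111000 / 1496.0 = 74.20 yr.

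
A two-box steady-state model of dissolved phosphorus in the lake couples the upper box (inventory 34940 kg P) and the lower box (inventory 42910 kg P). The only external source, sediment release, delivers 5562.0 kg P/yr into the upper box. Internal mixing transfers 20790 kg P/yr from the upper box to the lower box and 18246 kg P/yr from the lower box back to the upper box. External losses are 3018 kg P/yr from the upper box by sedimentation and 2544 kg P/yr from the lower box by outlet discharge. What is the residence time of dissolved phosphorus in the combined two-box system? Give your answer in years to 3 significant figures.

For the system as a whole, the A↔B exchange is internal and contributes nothing to the throughput; only the external sinks remove mass.
M_total = 34940 + 42910 = 77850 kg P.
ΣF_external_out = 3018 + 2544 = 5562.0 kg P/yr.
τ = M_total / ΣF_ext = 77850 / 5562.0 = 14.00 yr.

14.0 yr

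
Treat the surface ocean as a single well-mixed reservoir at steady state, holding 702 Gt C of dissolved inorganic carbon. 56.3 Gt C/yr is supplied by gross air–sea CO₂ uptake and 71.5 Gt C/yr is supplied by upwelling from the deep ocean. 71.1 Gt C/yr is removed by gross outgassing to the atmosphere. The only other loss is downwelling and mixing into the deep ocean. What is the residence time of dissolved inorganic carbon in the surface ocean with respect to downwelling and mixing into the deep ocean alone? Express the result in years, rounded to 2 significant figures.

12 yr

At steady state ΣF_in = ΣF_out.
ΣF_in = 56.3 + 71.5 = 127.80 Gt C/yr.
Downwelling and mixing into the deep ocean flux = ΣF_in − (71.1) = 127.80 − 71.10 = 56.70 Gt C/yr.
τ = M / F = 702 / 56.70 = 12.38 yr.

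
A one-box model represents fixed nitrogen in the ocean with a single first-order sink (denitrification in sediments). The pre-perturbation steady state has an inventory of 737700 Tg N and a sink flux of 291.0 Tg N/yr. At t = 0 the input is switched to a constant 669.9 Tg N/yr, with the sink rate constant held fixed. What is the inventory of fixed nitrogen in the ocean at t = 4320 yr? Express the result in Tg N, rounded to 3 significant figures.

1.52×10^6 Tg N

Residence time τ = M₀/F₀ = 2535 yr. The eventual steady state is M_∞ = M₀·(F₁/F₀) = 737700 × 669.9/291.0 = 1.6982×10^6 Tg N.
The anomaly ΔM(t) = M(t) − M_∞ decays as ΔM₀·e^(−t/τ) with ΔM₀ = 737700 − 1.6982×10^6 = −960500 Tg N.
At t = 4320 yr, e^(−t/τ) = e^(−1.704) = 0.1819, so ΔM = −174800 Tg N and M = 1.6982×10^6 − 174800 = 1.5235×10^6 Tg N.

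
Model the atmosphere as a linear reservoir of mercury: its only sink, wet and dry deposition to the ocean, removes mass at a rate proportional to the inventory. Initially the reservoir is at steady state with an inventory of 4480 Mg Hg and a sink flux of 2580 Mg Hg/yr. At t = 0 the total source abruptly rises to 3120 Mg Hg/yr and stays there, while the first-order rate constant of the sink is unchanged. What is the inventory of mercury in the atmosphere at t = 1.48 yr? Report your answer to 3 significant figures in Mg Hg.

Residence time τ = M₀/F₀ = 1.736 yr. The eventual steady state is M_∞ = M₀·(F₁/F₀) = 4480 × 3120/2580 = 5417.7 Mg Hg.
The anomaly ΔM(t) = M(t) − M_∞ decays as ΔM₀·e^(−t/τ) with ΔM₀ = 4480 − 5417.7 = −937.7 Mg Hg.
At t = 1.48 yr, e^(−t/τ) = e^(−0.8523) = 0.4264, so ΔM = −399.8 Mg Hg and M = 5417.7 − 399.8 = 5017.8 Mg Hg.

5020 Mg Hg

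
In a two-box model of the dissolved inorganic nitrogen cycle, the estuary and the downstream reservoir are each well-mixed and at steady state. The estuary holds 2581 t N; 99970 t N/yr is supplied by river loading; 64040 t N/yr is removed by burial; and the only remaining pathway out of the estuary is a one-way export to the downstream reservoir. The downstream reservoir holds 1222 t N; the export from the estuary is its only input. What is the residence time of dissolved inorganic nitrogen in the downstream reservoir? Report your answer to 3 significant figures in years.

0.0340 yr

Balance the estuary: ΣF_in = 99970 t N/yr.
Export to the downstream reservoir = ΣF_in − (64040) = 35930 t N/yr.
At steady state the output of the downstream reservoir equals its input, 35930 t N/yr.
τ = M / F = 1222 / 35930 = 0.03401 yr.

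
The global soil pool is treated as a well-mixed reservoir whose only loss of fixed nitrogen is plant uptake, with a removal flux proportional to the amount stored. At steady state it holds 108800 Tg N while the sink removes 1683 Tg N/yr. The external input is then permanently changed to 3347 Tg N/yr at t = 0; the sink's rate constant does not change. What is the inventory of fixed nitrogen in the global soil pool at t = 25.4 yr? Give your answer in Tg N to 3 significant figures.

Residence time τ = M₀/F₀ = 64.65 yr. The eventual steady state is M_∞ = M₀·(F₁/F₀) = 108800 × 3347/1683 = 216370 Tg N.
The anomaly ΔM(t) = M(t) − M_∞ decays as ΔM₀·e^(−t/τ) with ΔM₀ = 108800 − 216370 = −107600 Tg N.
At t = 25.4 yr, e^(−t/τ) = e^(−0.3929) = 0.6751, so ΔM = −72620 Tg N and M = 216370 − 72620 = 143750 Tg N.

144000 Tg N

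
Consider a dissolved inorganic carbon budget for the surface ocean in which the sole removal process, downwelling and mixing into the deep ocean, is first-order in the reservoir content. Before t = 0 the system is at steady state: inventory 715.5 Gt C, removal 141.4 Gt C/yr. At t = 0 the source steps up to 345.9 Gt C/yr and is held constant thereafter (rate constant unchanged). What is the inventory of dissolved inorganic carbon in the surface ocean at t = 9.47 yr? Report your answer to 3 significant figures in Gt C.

1590 Gt C

Residence time τ = M₀/F₀ = 5.060 yr. The eventual steady state is M_∞ = M₀·(F₁/F₀) = 715.5 × 345.9/141.4 = 1750.3 Gt C.
The anomaly ΔM(t) = M(t) − M_∞ decays as ΔM₀·e^(−t/τ) with ΔM₀ = 715.5 − 1750.3 = −1035 Gt C.
At t = 9.47 yr, e^(−t/τ) = e^(−1.871) = 0.1539, so ΔM = −159.2 Gt C and M = 1750.3 − 159.2 = 1591.0 Gt C.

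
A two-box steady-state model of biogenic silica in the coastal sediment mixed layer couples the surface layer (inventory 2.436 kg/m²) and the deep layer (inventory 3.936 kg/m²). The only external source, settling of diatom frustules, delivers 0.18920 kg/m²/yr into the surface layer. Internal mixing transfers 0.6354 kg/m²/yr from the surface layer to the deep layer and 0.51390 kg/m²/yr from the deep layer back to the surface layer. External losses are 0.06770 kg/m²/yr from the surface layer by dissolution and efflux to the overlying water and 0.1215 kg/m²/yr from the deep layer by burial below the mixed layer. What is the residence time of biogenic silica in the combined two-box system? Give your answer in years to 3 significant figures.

33.7 yr

Treat the two boxes together as one reservoir: the mixing fluxes between them are internal recycling, so τ = ΣM / Σ(external losses).
M_total = 2.436 + 3.936 = 6.3720 kg/m².
ΣF_external_out = 0.06770 + 0.1215 = 0.18920 kg/m²/yr.
τ = M_total / ΣF_ext = 6.3720 / 0.18920 = 33.68 yr.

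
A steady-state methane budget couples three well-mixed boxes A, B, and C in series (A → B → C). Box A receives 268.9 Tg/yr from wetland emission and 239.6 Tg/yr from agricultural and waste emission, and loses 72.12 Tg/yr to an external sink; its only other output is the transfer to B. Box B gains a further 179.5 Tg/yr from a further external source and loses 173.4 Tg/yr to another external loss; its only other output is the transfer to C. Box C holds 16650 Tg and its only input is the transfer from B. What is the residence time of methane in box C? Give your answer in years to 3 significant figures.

Box A: F(A→B) = (268.9 + 239.6) − 72.12 = 436.38 Tg/yr.
Box B: F(B→C) = (436.38 + 179.5) − 173.4 = 442.48 Tg/yr.
Box C throughput = its input = 442.48 Tg/yr; τ = 16650 / 442.48 = 37.63 yr.

37.6 yr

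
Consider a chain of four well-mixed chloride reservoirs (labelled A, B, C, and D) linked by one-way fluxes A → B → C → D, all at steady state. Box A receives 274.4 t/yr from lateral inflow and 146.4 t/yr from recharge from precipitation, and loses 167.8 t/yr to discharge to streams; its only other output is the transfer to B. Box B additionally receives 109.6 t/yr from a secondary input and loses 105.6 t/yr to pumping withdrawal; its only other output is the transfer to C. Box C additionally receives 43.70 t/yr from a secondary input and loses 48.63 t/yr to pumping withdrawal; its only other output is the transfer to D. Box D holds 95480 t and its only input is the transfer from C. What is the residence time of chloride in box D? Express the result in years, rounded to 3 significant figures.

Box A: F(A→B) = (274.4 + 146.4) − 167.8 = 253.00 t/yr.
Box B: F(B→C) = (253.00 + 109.6) − 105.6 = 257.00 t/yr.
Box C: F(C→D) = (257.00 + 43.70) − 48.63 = 252.07 t/yr.
Box D throughput = its input = 252.07 t/yr; τ = 95480 / 252.07 = 378.8 yr.

379 yr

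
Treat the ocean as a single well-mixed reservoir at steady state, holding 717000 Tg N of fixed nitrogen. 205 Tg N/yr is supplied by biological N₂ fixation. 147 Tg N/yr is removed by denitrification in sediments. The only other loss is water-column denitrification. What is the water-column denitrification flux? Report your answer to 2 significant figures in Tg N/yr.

58 Tg N/yr

At steady state ΣF_in = ΣF_out.
ΣF_in = 205.00 Tg N/yr.
Water-column denitrification flux = ΣF_in − (147) = 205.00 − 147.0 = 58.00 Tg N/yr.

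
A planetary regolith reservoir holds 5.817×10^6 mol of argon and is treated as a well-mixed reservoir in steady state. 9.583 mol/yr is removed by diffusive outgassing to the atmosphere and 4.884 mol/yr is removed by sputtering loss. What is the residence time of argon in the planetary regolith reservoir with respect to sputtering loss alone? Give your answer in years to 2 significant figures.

1.2×10^6 yr

Residence time with respect to a single sink: τ = M / F_sink.
τ = 5.817×10^6 / 4.884 = 1.191×10^6 yr.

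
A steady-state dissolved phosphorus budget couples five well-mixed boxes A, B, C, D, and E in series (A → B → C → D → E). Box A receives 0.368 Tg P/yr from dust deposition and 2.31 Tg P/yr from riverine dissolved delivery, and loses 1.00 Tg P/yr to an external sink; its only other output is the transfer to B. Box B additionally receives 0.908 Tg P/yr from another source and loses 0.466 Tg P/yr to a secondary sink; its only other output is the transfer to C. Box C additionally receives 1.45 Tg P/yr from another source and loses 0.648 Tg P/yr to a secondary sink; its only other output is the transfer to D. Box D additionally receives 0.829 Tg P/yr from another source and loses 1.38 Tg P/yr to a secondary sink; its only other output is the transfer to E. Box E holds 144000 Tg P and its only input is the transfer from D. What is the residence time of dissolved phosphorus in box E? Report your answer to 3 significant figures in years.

60700 yr

Box A: F(A→B) = (0.368 + 2.31) − 1.00 = 1.6780 Tg P/yr.
Box B: F(B→C) = (1.6780 + 0.908) − 0.466 = 2.1200 Tg P/yr.
Box C: F(C→D) = (2.1200 + 1.45) − 0.648 = 2.9220 Tg P/yr.
Box D: F(D→E) = (2.9220 + 0.829) − 1.38 = 2.3710 Tg P/yr.
Box E throughput = its input = 2.3710 Tg P/yr; τ = 144000 / 2.3710 = 60730 yr.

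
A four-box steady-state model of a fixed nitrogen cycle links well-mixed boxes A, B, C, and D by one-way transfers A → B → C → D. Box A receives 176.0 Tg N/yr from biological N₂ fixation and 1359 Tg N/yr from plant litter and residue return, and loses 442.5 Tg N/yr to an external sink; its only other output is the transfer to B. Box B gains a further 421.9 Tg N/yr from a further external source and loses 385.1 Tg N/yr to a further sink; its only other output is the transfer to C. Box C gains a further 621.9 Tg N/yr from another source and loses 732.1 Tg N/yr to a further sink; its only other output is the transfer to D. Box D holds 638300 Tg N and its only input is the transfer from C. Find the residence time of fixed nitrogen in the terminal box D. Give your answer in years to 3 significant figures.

626 yr

Box A: F(A→B) = (176.0 + 1359) − 442.5 = 1092.5 Tg N/yr.
Box B: F(B→C) = (1092.5 + 421.9) − 385.1 = 1129.3 Tg N/yr.
Box C: F(C→D) = (1129.3 + 621.9) − 732.1 = 1019.1 Tg N/yr.
Box D throughput = its input = 1019.1 Tg N/yr; τ = 638300 / 1019.1 = 626.3 yr.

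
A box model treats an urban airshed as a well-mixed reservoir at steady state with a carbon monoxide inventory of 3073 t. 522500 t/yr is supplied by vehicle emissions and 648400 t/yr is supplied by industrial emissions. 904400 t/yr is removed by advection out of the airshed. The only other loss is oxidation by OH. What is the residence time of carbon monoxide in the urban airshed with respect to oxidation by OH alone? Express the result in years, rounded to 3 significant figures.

At steady state ΣF_in = ΣF_out.
ΣF_in = 522500 + 648400 = 1.1709×10^6 t/yr.
Oxidation by OH flux = ΣF_in − (904400) = 1.1709×10^6 − 904400 = 266500 t/yr.
τ = M / F = 3073 / 266500 = 0.01153 yr.

0.0115 yr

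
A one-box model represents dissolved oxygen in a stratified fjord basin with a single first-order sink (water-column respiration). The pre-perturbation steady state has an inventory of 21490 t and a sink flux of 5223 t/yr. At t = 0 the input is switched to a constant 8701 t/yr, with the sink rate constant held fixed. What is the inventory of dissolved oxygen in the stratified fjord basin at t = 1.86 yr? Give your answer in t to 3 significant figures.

Residence time τ = M₀/F₀ = 4.114 yr. The eventual steady state is M_∞ = M₀·(F₁/F₀) = 21490 × 8701/5223 = 35800 t.
The anomaly ΔM(t) = M(t) − M_∞ decays as ΔM₀·e^(−t/τ) with ΔM₀ = 21490 − 35800 = −14310 t.
At t = 1.86 yr, e^(−t/τ) = e^(−0.4521) = 0.6363, so ΔM = −9106 t and M = 35800 − 9106 = 26694 t.

26700 t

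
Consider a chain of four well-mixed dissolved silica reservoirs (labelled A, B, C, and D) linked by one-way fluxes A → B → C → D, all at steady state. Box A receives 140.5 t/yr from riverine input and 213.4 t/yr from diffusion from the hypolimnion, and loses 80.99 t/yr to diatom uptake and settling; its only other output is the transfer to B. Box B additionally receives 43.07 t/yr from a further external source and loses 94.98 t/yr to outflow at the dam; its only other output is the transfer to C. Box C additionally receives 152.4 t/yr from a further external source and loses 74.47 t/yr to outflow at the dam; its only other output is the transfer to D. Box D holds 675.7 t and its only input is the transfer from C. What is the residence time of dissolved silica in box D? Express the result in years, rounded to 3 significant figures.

2.26 yr

Box A: F(A→B) = (140.5 + 213.4) − 80.99 = 272.91 t/yr.
Box B: F(B→C) = (272.91 + 43.07) − 94.98 = 221.00 t/yr.
Box C: F(C→D) = (221.00 + 152.4) − 74.47 = 298.93 t/yr.
Box D throughput = its input = 298.93 t/yr; τ = 675.7 / 298.93 = 2.260 yr.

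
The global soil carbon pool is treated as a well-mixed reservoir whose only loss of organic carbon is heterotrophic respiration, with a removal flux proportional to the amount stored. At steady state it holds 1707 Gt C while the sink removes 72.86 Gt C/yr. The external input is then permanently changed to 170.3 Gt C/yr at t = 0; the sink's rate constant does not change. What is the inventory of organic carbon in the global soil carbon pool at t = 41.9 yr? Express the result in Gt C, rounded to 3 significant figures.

3610 Gt C

τ = M₀/F₀ = 1707/72.86 = 23.43 yr; rate constant k = 1/τ.
New steady state M_∞ = F₁/k = F₁·τ = 170.3 × 23.43 = 3989.9 Gt C.
M(t) = M_∞ + (M₀ − M_∞)·e^(−t/τ); t/τ = 41.9/23.43 = 1.788, so e^(−t/τ) = 0.1672.
M(t) = 3989.9 − 2283 × 0.1672 = 3608.1 Gt C.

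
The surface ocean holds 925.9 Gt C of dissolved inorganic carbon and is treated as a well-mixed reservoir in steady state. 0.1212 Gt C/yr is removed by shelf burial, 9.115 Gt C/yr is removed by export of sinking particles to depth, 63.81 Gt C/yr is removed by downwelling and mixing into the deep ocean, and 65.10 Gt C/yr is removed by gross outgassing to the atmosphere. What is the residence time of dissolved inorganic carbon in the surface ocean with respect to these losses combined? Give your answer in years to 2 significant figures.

6.7 yr

Total removal = 0.1212 + 9.115 + 63.81 + 65.10 = 138.15 Gt C/yr.
τ = M / ΣF_out = 925.9 / 138.15 = 6.702 yr.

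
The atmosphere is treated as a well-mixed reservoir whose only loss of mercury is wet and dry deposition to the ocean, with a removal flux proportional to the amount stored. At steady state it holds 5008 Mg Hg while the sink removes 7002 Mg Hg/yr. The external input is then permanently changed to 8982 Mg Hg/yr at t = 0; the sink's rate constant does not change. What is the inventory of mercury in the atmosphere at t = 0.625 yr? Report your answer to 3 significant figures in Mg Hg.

5830 Mg Hg

τ = M₀/F₀ = 5008/7002 = 0.7152 yr; rate constant k = 1/τ.
New steady state M_∞ = F₁/k = F₁·τ = 8982 × 0.7152 = 6424.1 Mg Hg.
M(t) = M_∞ + (M₀ − M_∞)·e^(−t/τ); t/τ = 0.625/0.7152 = 0.8739, so e^(−t/τ) = 0.4173.
M(t) = 6424.1 − 1416 × 0.4173 = 5833.1 Mg Hg.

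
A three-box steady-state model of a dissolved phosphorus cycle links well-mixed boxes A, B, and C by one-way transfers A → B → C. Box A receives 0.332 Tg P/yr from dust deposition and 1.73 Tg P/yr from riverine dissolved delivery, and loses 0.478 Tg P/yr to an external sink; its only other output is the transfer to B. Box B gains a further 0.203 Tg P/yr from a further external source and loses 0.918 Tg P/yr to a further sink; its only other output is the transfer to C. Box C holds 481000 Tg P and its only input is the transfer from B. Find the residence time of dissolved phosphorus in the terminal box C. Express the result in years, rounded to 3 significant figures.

554000 yr

Box A: F(A→B) = (0.332 + 1.73) − 0.478 = 1.5840 Tg P/yr.
Box B: F(B→C) = (1.5840 + 0.203) − 0.918 = 0.86900 Tg P/yr.
Box C throughput = its input = 0.86900 Tg P/yr; τ = 481000 / 0.86900 = 553500 yr.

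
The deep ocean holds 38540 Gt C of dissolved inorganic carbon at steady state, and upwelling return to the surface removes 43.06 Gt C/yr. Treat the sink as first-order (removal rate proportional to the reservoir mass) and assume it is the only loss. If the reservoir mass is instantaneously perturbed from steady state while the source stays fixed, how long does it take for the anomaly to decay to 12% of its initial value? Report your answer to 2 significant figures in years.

1900 yr

For a linear reservoir the anomaly decays as exp(−t/τ) with τ = M/F = 38540/43.06 = 895.0 yr.
exp(−t/τ) = 0.12 ⇒ t = −τ ln(0.12) = 895.0 × 2.120 = 1898 yr.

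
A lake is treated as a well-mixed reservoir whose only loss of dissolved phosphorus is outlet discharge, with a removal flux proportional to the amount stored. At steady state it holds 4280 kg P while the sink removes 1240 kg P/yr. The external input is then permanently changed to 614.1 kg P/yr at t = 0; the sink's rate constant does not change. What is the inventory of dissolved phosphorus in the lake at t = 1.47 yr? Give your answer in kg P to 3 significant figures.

Residence time τ = M₀/F₀ = 3.452 yr. The eventual steady state is M_∞ = M₀·(F₁/F₀) = 4280 × 614.1/1240 = 2119.6 kg P.
The anomaly ΔM(t) = M(t) − M_∞ decays as ΔM₀·e^(−t/τ) with ΔM₀ = 4280 − 2119.6 = 2160 kg P.
At t = 1.47 yr, e^(−t/τ) = e^(−0.4259) = 0.6532, so ΔM = 1411 kg P and M = 2119.6 + 1411 = 3530.8 kg P.

3530 kg P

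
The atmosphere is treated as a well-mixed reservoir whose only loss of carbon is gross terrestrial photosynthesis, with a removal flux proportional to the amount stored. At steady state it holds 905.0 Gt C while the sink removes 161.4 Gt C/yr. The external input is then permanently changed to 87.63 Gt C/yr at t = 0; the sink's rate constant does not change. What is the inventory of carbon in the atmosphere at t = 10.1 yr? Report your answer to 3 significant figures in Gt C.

560 Gt C

τ = M₀/F₀ = 905.0/161.4 = 5.607 yr; rate constant k = 1/τ.
New steady state M_∞ = F₁/k = F₁·τ = 87.63 × 5.607 = 491.36 Gt C.
M(t) = M_∞ + (M₀ − M_∞)·e^(−t/τ); t/τ = 10.1/5.607 = 1.801, so e^(−t/τ) = 0.1651.
M(t) = 491.36 + 413.6 × 0.1651 = 559.65 Gt C.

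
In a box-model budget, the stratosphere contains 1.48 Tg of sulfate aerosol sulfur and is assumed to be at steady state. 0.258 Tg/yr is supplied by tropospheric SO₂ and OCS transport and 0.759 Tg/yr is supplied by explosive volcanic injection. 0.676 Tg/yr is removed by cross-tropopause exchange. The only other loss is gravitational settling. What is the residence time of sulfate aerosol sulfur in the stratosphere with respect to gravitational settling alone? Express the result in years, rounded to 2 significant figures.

At steady state ΣF_in = ΣF_out.
ΣF_in = 0.258 + 0.759 = 1.0170 Tg/yr.
Gravitational settling flux = ΣF_in − (0.676) = 1.0170 − 0.6760 = 0.3410 Tg/yr.
τ = M / F = 1.48 / 0.3410 = 4.340 yr.

4.3 yr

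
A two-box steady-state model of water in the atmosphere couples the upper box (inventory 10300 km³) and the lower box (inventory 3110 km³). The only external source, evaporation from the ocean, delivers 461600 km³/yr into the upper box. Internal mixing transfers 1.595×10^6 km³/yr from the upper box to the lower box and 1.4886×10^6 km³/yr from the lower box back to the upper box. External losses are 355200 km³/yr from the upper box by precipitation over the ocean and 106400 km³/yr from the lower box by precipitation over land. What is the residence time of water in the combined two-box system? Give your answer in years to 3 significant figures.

Treat the two boxes together as one reservoir: the mixing fluxes between them are internal recycling, so τ = ΣM / Σ(external losses).
M_total = 10300 + 3110 = 13410 km³.
ΣF_external_out = 355200 + 106400 = 461600 km³/yr.
τ = M_total / ΣF_ext = 13410 / 461600 = 0.02905 yr.

0.0291 yr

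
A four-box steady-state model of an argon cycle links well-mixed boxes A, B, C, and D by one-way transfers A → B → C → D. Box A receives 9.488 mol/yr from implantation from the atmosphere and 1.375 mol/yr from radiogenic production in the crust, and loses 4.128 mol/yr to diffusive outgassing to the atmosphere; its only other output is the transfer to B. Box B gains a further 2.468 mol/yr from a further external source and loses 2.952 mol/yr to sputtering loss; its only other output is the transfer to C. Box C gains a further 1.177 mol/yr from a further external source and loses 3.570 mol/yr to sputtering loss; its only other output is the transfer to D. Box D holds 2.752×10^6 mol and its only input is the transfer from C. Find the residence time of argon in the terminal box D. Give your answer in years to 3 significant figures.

713000 yr

Box A: F(A→B) = (9.488 + 1.375) − 4.128 = 6.7350 mol/yr.
Box B: F(B→C) = (6.7350 + 2.468) − 2.952 = 6.2510 mol/yr.
Box C: F(C→D) = (6.2510 + 1.177) − 3.570 = 3.8580 mol/yr.
Box D throughput = its input = 3.8580 mol/yr; τ = 2.752×10^6 / 3.8580 = 713300 yr.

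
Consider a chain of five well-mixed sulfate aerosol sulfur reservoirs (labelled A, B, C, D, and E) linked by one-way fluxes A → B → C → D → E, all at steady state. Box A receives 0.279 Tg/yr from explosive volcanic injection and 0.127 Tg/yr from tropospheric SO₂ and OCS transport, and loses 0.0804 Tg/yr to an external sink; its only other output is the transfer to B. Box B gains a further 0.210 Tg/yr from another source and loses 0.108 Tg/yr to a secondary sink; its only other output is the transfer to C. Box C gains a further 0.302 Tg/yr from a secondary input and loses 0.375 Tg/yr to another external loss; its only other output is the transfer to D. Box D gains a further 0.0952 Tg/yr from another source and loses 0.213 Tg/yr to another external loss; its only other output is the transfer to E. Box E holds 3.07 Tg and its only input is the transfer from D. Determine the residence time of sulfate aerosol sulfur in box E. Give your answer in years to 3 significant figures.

13.0 yr

Box A: F(A→B) = (0.279 + 0.127) − 0.0804 = 0.32560 Tg/yr.
Box B: F(B→C) = (0.32560 + 0.210) − 0.108 = 0.42760 Tg/yr.
Box C: F(C→D) = (0.42760 + 0.302) − 0.375 = 0.35460 Tg/yr.
Box D: F(D→E) = (0.35460 + 0.0952) − 0.213 = 0.23680 Tg/yr.
Box E throughput = its input = 0.23680 Tg/yr; τ = 3.07 / 0.23680 = 12.96 yr.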